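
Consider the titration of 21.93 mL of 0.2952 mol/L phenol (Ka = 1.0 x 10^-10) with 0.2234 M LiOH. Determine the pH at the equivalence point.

n(C6H5OH) = 0.2952 x 0.02193 = 0.006474 mol; V(LiOH) at equivalence = 0.006474/0.2234 = 0.02898 L.
At equivalence all the acid is converted to C6H5O-; total volume = 0.02193 + 0.02898 = 0.05091 L, so [C6H5O-] = 0.006474/0.05091 = 0.1272 M.
Kb = Kw/Ka = 1.0e-14 / 1.0 x 10^-10 = 0.000100.
[OH^-] = sqrt(Kb x [C6H5O-]) = sqrt(0.000100 x 0.1272) = 0.00357 M.
pOH = 2.45, so pH = 14.00 - 2.45 = 11.55.

11.55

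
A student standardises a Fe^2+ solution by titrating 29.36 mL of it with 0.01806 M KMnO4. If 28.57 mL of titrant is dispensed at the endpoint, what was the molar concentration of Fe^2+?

0.0879 M

n(KMnO4) = 0.01806 x 0.02857 = 0.0005160 mol.
From the balanced equation, 1 mol KMnO4 reacts with 5 mol Fe^2+, so n(Fe^2+) = 0.0005160 x 5/1 = 0.002580 mol.
[Fe^2+] = 0.002580 / 0.02936 L = 0.0879 M.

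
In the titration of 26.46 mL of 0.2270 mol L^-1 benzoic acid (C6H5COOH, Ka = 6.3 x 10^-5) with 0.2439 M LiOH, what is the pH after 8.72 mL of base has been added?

Initial n(C6H5COOH) = 0.2270 x 0.02646 = 0.006006 mol.
n(LiOH) added = 0.2439 x 0.008720 = 0.002127 mol, converting that many moles of C6H5COOH to C6H5COO-.
Remaining n(C6H5COOH) = 0.003880 mol; n(C6H5COO-) = 0.002127 mol.
By Henderson-Hasselbalch, pH = pKa + log([A^-]/[HA]) = 4.20 + log(0.002127/0.003880) = 4.20 + (-0.26) = 3.94.

3.94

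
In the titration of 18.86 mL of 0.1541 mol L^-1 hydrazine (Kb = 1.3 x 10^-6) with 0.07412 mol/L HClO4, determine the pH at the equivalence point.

4.71

n(N2H4) = 0.1541 x 0.01886 = 0.002906 mol; V(HClO4) at equivalence = 0.002906/0.07412 = 0.03921 L.
At equivalence the base is fully converted to N2H5+; total volume = 0.05807 L, so [N2H5+] = 0.002906/0.05807 = 0.05005 M.
Ka(N2H5+) = Kw/Kb = 1.0e-14 / 1.3 x 10^-6 = 7.69e-9.
[H^+] = sqrt(Ka x [N2H5+]) = sqrt(7.69e-9 x 0.05005) = 1.96e-5 M.
pH = -log(1.96e-5) = 4.71.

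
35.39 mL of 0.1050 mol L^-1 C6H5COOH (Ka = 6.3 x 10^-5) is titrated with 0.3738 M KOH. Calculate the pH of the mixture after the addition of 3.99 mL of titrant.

Initial n(C6H5COOH) = 0.1050 x 0.03539 = 0.003716 mol.
n(KOH) added = 0.3738 x 0.003990 = 0.001491 mol, converting that many moles of C6H5COOH to C6H5COO-.
Remaining n(C6H5COOH) = 0.002224 mol; n(C6H5COO-) = 0.001491 mol.
By Henderson-Hasselbalch, pH = pKa + log([A^-]/[HA]) = 4.20 + log(0.001491/0.002224) = 4.20 + (-0.17) = 4.03.

4.03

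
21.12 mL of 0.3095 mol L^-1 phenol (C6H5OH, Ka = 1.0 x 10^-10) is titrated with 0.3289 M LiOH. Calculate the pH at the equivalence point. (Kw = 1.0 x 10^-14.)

n(C6H5OH) = 0.3095 x 0.02112 = 0.006537 mol; V(LiOH) at equivalence = 0.006537/0.3289 = 0.01987 L.
At equivalence all the acid is converted to C6H5O-; total volume = 0.02112 + 0.01987 = 0.04099 L, so [C6H5O-] = 0.006537/0.04099 = 0.1595 M.
Kb = Kw/Ka = 1.0e-14 / 1.0 x 10^-10 = 0.000100.
[OH^-] = sqrt(Kb x [C6H5O-]) = sqrt(0.000100 x 0.1595) = 0.00399 M.
pOH = 2.40, so pH = 14.00 - 2.40 = 11.60.

11.60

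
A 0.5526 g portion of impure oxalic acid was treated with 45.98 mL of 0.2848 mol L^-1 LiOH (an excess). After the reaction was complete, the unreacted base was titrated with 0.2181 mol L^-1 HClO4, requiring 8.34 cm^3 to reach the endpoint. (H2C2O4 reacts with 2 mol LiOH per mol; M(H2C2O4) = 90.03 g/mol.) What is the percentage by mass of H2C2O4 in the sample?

91.9%

Total n(LiOH) added = 0.2848 x 0.04598 = 0.01310 mol.
n(HClO4) used = 0.2181 x 0.008340 = 0.001819 mol, which equals the excess n(LiOH).
So n(LiOH) consumed by the sample = 0.01310 - 0.001819 = 0.01128 mol.
n(H2C2O4) = 0.01128 / 2 = 0.005638 mol.
mass H2C2O4 = 0.005638 x 90.03 = 0.5076 g, so %H2C2O4 = 0.5076/0.5526 x 100 = 91.9%.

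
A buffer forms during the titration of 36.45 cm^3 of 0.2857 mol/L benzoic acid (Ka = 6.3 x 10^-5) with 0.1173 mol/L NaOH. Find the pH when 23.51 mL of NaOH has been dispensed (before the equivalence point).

Initial n(C6H5COOH) = 0.2857 x 0.03645 = 0.01041 mol.
n(NaOH) added = 0.1173 x 0.02351 = 0.002758 mol, converting that many moles of C6H5COOH to C6H5COO-.
Remaining n(C6H5COOH) = 0.007656 mol; n(C6H5COO-) = 0.002758 mol.
By Henderson-Hasselbalch, pH = pKa + log([A^-]/[HA]) = 4.20 + log(0.002758/0.007656) = 4.20 + (-0.44) = 3.76.

3.76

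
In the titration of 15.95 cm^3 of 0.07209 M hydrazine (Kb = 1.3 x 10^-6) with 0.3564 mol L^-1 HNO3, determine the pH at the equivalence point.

n(N2H4) = 0.07209 x 0.01595 = 0.001150 mol; V(HNO3) at equivalence = 0.001150/0.3564 = 0.003226 L.
At equivalence the base is fully converted to N2H5+; total volume = 0.01918 L, so [N2H5+] = 0.001150/0.01918 = 0.05996 M.
Ka(N2H5+) = Kw/Kb = 1.0e-14 / 1.3 x 10^-6 = 7.69e-9.
[H^+] = sqrt(Ka x [N2H5+]) = sqrt(7.69e-9 x 0.05996) = 2.15e-5 M.
pH = -log(2.15e-5) = 4.67.

4.67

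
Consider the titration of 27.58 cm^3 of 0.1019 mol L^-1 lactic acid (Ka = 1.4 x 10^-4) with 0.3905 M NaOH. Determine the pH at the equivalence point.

n(HC3H5O3) = 0.1019 x 0.02758 = 0.002810 mol; V(NaOH) at equivalence = 0.002810/0.3905 = 0.007197 L.
At equivalence all the acid is converted to C3H5O3-; total volume = 0.02758 + 0.007197 = 0.03478 L, so [C3H5O3-] = 0.002810/0.03478 = 0.08081 M.
Kb = Kw/Ka = 1.0e-14 / 1.4 x 10^-4 = 7.14e-11.
[OH^-] = sqrt(Kb x [C3H5O3-]) = sqrt(7.14e-11 x 0.08081) = 2.40e-6 M.
pOH = 5.62, so pH = 14.00 - 5.62 = 8.38.

8.38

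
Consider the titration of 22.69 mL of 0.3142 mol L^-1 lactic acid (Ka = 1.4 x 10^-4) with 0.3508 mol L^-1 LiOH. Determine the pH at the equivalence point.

8.54

n(HC3H5O3) = 0.3142 x 0.02269 = 0.007129 mol; V(LiOH) at equivalence = 0.007129/0.3508 = 0.02032 L.
At equivalence all the acid is converted to C3H5O3-; total volume = 0.02269 + 0.02032 = 0.04301 L, so [C3H5O3-] = 0.007129/0.04301 = 0.1657 M.
Kb = Kw/Ka = 1.0e-14 / 1.4 x 10^-4 = 7.14e-11.
[OH^-] = sqrt(Kb x [C3H5O3-]) = sqrt(7.14e-11 x 0.1657) = 3.44e-6 M.
pOH = 5.46, so pH = 14.00 - 5.46 = 8.54.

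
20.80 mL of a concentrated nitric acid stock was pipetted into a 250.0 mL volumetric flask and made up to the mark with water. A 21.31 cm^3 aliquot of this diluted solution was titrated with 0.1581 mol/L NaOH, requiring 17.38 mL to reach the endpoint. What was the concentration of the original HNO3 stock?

1.55 M

n(NaOH) = 0.1581 x 0.01738 = 0.002748 mol.
n(HNO3) in the aliquot = 0.002748 mol.
[diluted HNO3] = 0.002748 / 0.02131 = 0.1289 M.
Dilution factor = 250.0/20.80 = 12.02, so [stock] = 0.1289 x 12.02 = 1.55 M.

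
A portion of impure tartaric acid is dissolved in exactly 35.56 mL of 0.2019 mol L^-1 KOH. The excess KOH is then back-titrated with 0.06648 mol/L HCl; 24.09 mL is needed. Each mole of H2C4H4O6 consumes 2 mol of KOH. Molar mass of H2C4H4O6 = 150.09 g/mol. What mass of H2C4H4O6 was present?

Total n(KOH) added = 0.2019 x 0.03556 = 0.007180 mol.
n(HCl) used = 0.06648 x 0.02409 = 0.001602 mol, which equals the excess n(KOH).
So n(KOH) consumed by the sample = 0.007180 - 0.001602 = 0.005578 mol.
n(H2C4H4O6) = 0.005578 / 2 = 0.002789 mol.
mass = 0.002789 mol x 150.09 g/mol = 0.419 g.

0.419 g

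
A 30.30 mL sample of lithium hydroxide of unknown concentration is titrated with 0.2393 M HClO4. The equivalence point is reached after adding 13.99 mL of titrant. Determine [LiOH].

n(HClO4) delivered = 0.2393 x 0.01399 = 0.003348 mol.
For a 1:1 reaction, n(LiOH) = 0.003348 mol.
[LiOH] = 0.003348 mol / 0.03030 L = 0.110 M.

0.110 M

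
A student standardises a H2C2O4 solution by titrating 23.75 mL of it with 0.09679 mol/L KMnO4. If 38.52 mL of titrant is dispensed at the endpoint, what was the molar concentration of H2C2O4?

n(KMnO4) = 0.09679 x 0.03852 = 0.003728 mol.
From the balanced equation, 2 mol KMnO4 reacts with 5 mol H2C2O4, so n(H2C2O4) = 0.003728 x 5/2 = 0.009321 mol.
[H2C2O4] = 0.009321 / 0.02375 L = 0.392 M.

0.392 M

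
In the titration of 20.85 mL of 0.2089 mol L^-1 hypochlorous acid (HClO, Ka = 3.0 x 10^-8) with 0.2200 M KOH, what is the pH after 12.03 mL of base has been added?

7.71

Initial n(HClO) = 0.2089 x 0.02085 = 0.004356 mol.
n(KOH) added = 0.2200 x 0.01203 = 0.002647 mol, converting that many moles of HClO to ClO-.
Remaining n(HClO) = 0.001709 mol; n(ClO-) = 0.002647 mol.
By Henderson-Hasselbalch, pH = pKa + log([A^-]/[HA]) = 7.52 + log(0.002647/0.001709) = 7.52 + (+0.19) = 7.71.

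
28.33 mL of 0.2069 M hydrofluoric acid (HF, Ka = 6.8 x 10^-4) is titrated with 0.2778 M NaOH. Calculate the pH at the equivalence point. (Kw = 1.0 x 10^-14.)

8.12

n(HF) = 0.2069 x 0.02833 = 0.005861 mol; V(NaOH) at equivalence = 0.005861/0.2778 = 0.02110 L.
At equivalence all the acid is converted to F-; total volume = 0.02833 + 0.02110 = 0.04943 L, so [F-] = 0.005861/0.04943 = 0.1186 M.
Kb = Kw/Ka = 1.0e-14 / 6.8 x 10^-4 = 1.47e-11.
[OH^-] = sqrt(Kb x [F-]) = sqrt(1.47e-11 x 0.1186) = 1.32e-6 M.
pOH = 5.88, so pH = 14.00 - 5.88 = 8.12.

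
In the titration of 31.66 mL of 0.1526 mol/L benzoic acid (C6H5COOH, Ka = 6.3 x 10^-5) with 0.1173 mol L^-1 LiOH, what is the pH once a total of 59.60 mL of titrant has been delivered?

n(acid) = 0.1526 x 0.03166 = 0.004831 mol; n(LiOH) added = 0.1173 x 0.05960 = 0.006991 mol.
Base is in excess by 0.006991 - 0.004831 = 0.002160 mol in a total volume of 0.09126 L.
[OH^-] = 0.002160/0.09126 = 0.02367 M, so pOH = 1.63 and pH = 14.00 - 1.63 = 12.37.

12.37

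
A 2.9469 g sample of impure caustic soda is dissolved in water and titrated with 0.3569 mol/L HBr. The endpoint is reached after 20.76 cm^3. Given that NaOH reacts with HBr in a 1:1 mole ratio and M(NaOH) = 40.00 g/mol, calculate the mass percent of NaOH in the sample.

n(HBr) = 0.3569 x 0.02076 = 0.007409 mol.
n(NaOH) = 0.007409 / 1 = 0.007409 mol.
mass of NaOH = 0.007409 x 40.00 = 0.2964 g.
% purity = 0.2964 / 2.9469 x 100 = 10.1%.

10.1%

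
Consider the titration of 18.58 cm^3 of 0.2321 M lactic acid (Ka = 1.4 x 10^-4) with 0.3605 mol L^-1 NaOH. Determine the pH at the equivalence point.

8.50

n(HC3H5O3) = 0.2321 x 0.01858 = 0.004312 mol; V(NaOH) at equivalence = 0.004312/0.3605 = 0.01196 L.
At equivalence all the acid is converted to C3H5O3-; total volume = 0.01858 + 0.01196 = 0.03054 L, so [C3H5O3-] = 0.004312/0.03054 = 0.1412 M.
Kb = Kw/Ka = 1.0e-14 / 1.4 x 10^-4 = 7.14e-11.
[OH^-] = sqrt(Kb x [C3H5O3-]) = sqrt(7.14e-11 x 0.1412) = 3.18e-6 M.
pOH = 5.50, so pH = 14.00 - 5.50 = 8.50.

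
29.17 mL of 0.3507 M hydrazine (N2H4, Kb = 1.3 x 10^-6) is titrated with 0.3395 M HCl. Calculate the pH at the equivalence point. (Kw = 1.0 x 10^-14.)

n(N2H4) = 0.3507 x 0.02917 = 0.01023 mol; V(HCl) at equivalence = 0.01023/0.3395 = 0.03013 L.
At equivalence the base is fully converted to N2H5+; total volume = 0.05930 L, so [N2H5+] = 0.01023/0.05930 = 0.1725 M.
Ka(N2H5+) = Kw/Kb = 1.0e-14 / 1.3 x 10^-6 = 7.69e-9.
[H^+] = sqrt(Ka x [N2H5+]) = sqrt(7.69e-9 x 0.1725) = 3.64e-5 M.
pH = -log(3.64e-5) = 4.44.

4.44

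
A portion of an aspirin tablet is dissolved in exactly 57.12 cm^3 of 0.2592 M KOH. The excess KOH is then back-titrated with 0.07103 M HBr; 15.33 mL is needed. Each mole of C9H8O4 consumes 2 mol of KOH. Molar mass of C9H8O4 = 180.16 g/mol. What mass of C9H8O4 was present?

1.24 g

Total n(KOH) added = 0.2592 x 0.05712 = 0.01481 mol.
n(HBr) used = 0.07103 x 0.01533 = 0.001089 mol, which equals the excess n(KOH).
So n(KOH) consumed by the sample = 0.01481 - 0.001089 = 0.01372 mol.
n(C9H8O4) = 0.01372 / 2 = 0.006858 mol.
mass = 0.006858 mol x 180.16 g/mol = 1.24 g.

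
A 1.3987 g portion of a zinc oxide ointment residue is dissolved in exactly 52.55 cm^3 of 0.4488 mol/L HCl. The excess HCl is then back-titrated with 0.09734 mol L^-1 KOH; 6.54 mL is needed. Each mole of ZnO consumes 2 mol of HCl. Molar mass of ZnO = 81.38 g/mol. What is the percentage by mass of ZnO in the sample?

Total n(HCl) added = 0.4488 x 0.05255 = 0.02358 mol.
n(KOH) used = 0.09734 x 0.006540 = 0.0006366 mol, which equals the excess n(HCl).
So n(HCl) consumed by the sample = 0.02358 - 0.0006366 = 0.02295 mol.
n(ZnO) = 0.02295 / 2 = 0.01147 mol.
mass ZnO = 0.01147 x 81.38 = 0.9337 g, so %ZnO = 0.9337/1.3987 x 100 = 66.8%.

66.8%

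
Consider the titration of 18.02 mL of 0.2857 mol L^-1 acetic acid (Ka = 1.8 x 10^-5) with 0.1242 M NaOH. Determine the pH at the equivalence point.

8.84

n(CH3COOH) = 0.2857 x 0.01802 = 0.005148 mol; V(NaOH) at equivalence = 0.005148/0.1242 = 0.04145 L.
At equivalence all the acid is converted to CH3COO-; total volume = 0.01802 + 0.04145 = 0.05947 L, so [CH3COO-] = 0.005148/0.05947 = 0.08657 M.
Kb = Kw/Ka = 1.0e-14 / 1.8 x 10^-5 = 5.56e-10.
[OH^-] = sqrt(Kb x [CH3COO-]) = sqrt(5.56e-10 x 0.08657) = 6.93e-6 M.
pOH = 5.16, so pH = 14.00 - 5.16 = 8.84.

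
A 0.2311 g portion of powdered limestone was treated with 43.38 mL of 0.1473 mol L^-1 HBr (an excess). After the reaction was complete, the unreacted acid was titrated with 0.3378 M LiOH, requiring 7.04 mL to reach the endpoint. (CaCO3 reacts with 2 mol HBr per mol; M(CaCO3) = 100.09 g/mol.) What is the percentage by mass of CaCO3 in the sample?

86.9%

Total n(HBr) added = 0.1473 x 0.04338 = 0.006390 mol.
n(LiOH) used = 0.3378 x 0.007040 = 0.002378 mol, which equals the excess n(HBr).
So n(HBr) consumed by the sample = 0.006390 - 0.002378 = 0.004012 mol.
n(CaCO3) = 0.004012 / 2 = 0.002006 mol.
mass CaCO3 = 0.002006 x 100.09 = 0.2008 g, so %CaCO3 = 0.2008/0.2311 x 100 = 86.9%.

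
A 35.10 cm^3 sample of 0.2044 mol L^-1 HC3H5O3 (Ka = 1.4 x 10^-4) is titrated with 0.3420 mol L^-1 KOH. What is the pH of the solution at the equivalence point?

8.48

n(HC3H5O3) = 0.2044 x 0.03510 = 0.007174 mol; V(KOH) at equivalence = 0.007174/0.3420 = 0.02098 L.
At equivalence all the acid is converted to C3H5O3-; total volume = 0.03510 + 0.02098 = 0.05608 L, so [C3H5O3-] = 0.007174/0.05608 = 0.1279 M.
Kb = Kw/Ka = 1.0e-14 / 1.4 x 10^-4 = 7.14e-11.
[OH^-] = sqrt(Kb x [C3H5O3-]) = sqrt(7.14e-11 x 0.1279) = 3.02e-6 M.
pOH = 5.52, so pH = 14.00 - 5.52 = 8.48.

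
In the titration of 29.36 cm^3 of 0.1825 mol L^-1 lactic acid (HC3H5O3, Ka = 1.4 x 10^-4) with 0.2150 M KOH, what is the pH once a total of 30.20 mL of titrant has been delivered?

12.28

n(acid) = 0.1825 x 0.02936 = 0.005358 mol; n(KOH) added = 0.2150 x 0.03020 = 0.006493 mol.
Base is in excess by 0.006493 - 0.005358 = 0.001135 mol in a total volume of 0.05956 L.
[OH^-] = 0.001135/0.05956 = 0.01905 M, so pOH = 1.72 and pH = 14.00 - 1.72 = 12.28.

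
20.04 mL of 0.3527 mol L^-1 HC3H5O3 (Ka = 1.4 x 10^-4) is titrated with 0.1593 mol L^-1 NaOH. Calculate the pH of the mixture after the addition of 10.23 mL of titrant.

3.33

Initial n(HC3H5O3) = 0.3527 x 0.02004 = 0.007068 mol.
n(NaOH) added = 0.1593 x 0.01023 = 0.001630 mol, converting that many moles of HC3H5O3 to C3H5O3-.
Remaining n(HC3H5O3) = 0.005438 mol; n(C3H5O3-) = 0.001630 mol.
By Henderson-Hasselbalch, pH = pKa + log([A^-]/[HA]) = 3.85 + log(0.001630/0.005438) = 3.85 + (-0.52) = 3.33.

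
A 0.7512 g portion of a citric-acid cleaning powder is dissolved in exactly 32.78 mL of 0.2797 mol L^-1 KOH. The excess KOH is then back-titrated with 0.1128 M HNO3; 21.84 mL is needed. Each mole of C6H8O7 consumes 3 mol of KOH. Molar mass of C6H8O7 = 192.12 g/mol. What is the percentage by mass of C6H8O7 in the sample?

57.2%

Total n(KOH) added = 0.2797 x 0.03278 = 0.009169 mol.
n(HNO3) used = 0.1128 x 0.02184 = 0.002464 mol, which equals the excess n(KOH).
So n(KOH) consumed by the sample = 0.009169 - 0.002464 = 0.006705 mol.
n(C6H8O7) = 0.006705 / 3 = 0.002235 mol.
mass C6H8O7 = 0.002235 x 192.12 = 0.4294 g, so %C6H8O7 = 0.4294/0.7512 x 100 = 57.2%.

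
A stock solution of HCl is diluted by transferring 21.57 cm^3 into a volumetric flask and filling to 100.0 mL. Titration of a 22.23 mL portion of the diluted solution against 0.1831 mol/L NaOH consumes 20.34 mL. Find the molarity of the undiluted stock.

0.777 M

n(NaOH) = 0.1831 x 0.02034 = 0.003724 mol.
n(HCl) in the aliquot = 0.003724 mol.
[diluted HCl] = 0.003724 / 0.02223 = 0.1675 M.
Dilution factor = 100.0/21.57 = 4.636, so [stock] = 0.1675 x 4.636 = 0.777 M.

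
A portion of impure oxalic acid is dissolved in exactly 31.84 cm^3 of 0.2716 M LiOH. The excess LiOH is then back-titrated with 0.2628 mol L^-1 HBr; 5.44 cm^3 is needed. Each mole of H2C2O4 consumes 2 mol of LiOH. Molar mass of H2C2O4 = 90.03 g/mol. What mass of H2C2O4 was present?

Total n(LiOH) added = 0.2716 x 0.03184 = 0.008648 mol.
n(HBr) used = 0.2628 x 0.005440 = 0.001430 mol, which equals the excess n(LiOH).
So n(LiOH) consumed by the sample = 0.008648 - 0.001430 = 0.007218 mol.
n(H2C2O4) = 0.007218 / 2 = 0.003609 mol.
mass = 0.003609 mol x 90.03 g/mol = 0.325 g.

0.325 g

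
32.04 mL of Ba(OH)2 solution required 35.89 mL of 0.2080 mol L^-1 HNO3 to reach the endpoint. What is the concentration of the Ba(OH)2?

0.116 M

n(HNO3) delivered = 0.2080 x 0.03589 = 0.007465 mol.
The reaction is 1 Ba(OH)2 + 2 HNO3, so n(Ba(OH)2) = 0.007465 x 1/2 = 0.003733 mol.
[Ba(OH)2] = 0.003733 mol / 0.03204 L = 0.116 M.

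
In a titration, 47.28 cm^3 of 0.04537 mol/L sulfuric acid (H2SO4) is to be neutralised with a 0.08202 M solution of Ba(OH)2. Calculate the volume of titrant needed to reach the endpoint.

n(H2SO4) = 0.04537 mol/L x 0.04728 L = 0.002145 mol.
At equivalence n(Ba(OH)2) = n(H2SO4) = 0.002145 mol.
V(Ba(OH)2) = 0.002145 / 0.08202 = 0.02615 L = 26.2 mL.

26.2 mL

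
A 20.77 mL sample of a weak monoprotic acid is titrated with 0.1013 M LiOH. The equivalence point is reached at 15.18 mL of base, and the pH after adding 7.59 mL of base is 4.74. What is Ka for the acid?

7.59 mL is half of the equivalence volume, so this is the half-equivalence point where [HA] = [A^-].
At half-equivalence pH = pKa, so pKa = 4.74.
Ka = 10^(-4.74) = 1.8 x 10^-5.

1.8 x 10^-5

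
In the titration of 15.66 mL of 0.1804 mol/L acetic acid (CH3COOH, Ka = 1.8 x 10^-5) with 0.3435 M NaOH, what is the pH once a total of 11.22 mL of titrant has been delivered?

n(acid) = 0.1804 x 0.01566 = 0.002825 mol; n(NaOH) added = 0.3435 x 0.01122 = 0.003854 mol.
Base is in excess by 0.003854 - 0.002825 = 0.001029 mol in a total volume of 0.02688 L.
[OH^-] = 0.001029/0.02688 = 0.03828 M, so pOH = 1.42 and pH = 14.00 - 1.42 = 12.58.

12.58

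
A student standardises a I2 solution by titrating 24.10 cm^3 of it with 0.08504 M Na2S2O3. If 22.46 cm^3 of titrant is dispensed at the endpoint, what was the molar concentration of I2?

n(Na2S2O3) = 0.08504 x 0.02246 = 0.001910 mol.
From the balanced equation, 2 mol Na2S2O3 reacts with 1 mol I2, so n(I2) = 0.001910 x 1/2 = 0.0009550 mol.
[I2] = 0.0009550 / 0.02410 L = 0.0396 M.

0.0396 M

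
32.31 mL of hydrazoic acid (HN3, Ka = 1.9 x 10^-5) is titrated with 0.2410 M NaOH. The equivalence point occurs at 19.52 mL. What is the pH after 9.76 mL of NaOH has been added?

4.72

9.76 mL is exactly half the equivalence volume (19.52/2), i.e. the half-equivalence point.
There, n(HA) = n(A^-), so pH = pKa = -log(1.9 x 10^-5) = 4.72.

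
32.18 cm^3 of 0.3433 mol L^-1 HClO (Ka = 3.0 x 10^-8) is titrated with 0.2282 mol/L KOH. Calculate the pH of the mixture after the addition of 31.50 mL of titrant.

Initial n(HClO) = 0.3433 x 0.03218 = 0.01105 mol.
n(KOH) added = 0.2282 x 0.03150 = 0.007188 mol, converting that many moles of HClO to ClO-.
Remaining n(HClO) = 0.003859 mol; n(ClO-) = 0.007188 mol.
By Henderson-Hasselbalch, pH = pKa + log([A^-]/[HA]) = 7.52 + log(0.007188/0.003859) = 7.52 + (+0.27) = 7.79.

7.79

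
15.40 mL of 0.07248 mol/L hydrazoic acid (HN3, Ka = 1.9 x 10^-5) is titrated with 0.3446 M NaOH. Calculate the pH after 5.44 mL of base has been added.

n(acid) = 0.07248 x 0.01540 = 0.001116 mol; n(NaOH) added = 0.3446 x 0.005440 = 0.001875 mol.
Base is in excess by 0.001875 - 0.001116 = 0.0007584 mol in a total volume of 0.02084 L.
[OH^-] = 0.0007584/0.02084 = 0.03639 M, so pOH = 1.44 and pH = 14.00 - 1.44 = 12.56.

12.56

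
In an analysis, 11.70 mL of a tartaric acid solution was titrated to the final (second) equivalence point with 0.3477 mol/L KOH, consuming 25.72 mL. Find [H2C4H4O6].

0.382 M

n(KOH) = 0.3477 x 0.02572 = 0.008943 mol.
At the final (second) equivalence point, 2 mol OH^- react per mol H2C4H4O6, so n(H2C4H4O6) = 0.008943 / 2 = 0.004471 mol.
[H2C4H4O6] = 0.004471 / 0.01170 L = 0.382 M.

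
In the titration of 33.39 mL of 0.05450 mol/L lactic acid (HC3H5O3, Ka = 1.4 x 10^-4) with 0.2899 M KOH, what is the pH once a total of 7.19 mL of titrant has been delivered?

n(acid) = 0.05450 x 0.03339 = 0.001820 mol; n(KOH) added = 0.2899 x 0.007190 = 0.002084 mol.
Base is in excess by 0.002084 - 0.001820 = 0.0002646 mol in a total volume of 0.04058 L.
[OH^-] = 0.0002646/0.04058 = 0.006521 M, so pOH = 2.19 and pH = 14.00 - 2.19 = 11.81.

11.81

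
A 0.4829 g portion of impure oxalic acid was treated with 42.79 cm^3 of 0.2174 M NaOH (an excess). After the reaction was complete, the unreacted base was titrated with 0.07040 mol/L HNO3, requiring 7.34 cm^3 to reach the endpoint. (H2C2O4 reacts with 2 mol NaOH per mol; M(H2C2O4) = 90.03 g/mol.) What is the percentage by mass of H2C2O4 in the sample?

Total n(NaOH) added = 0.2174 x 0.04279 = 0.009303 mol.
n(HNO3) used = 0.07040 x 0.007340 = 0.0005167 mol, which equals the excess n(NaOH).
So n(NaOH) consumed by the sample = 0.009303 - 0.0005167 = 0.008786 mol.
n(H2C2O4) = 0.008786 / 2 = 0.004393 mol.
mass H2C2O4 = 0.004393 x 90.03 = 0.3955 g, so %H2C2O4 = 0.3955/0.4829 x 100 = 81.9%.

81.9%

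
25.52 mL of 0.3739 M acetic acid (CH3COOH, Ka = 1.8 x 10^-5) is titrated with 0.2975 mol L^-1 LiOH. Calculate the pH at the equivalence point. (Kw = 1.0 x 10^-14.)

n(CH3COOH) = 0.3739 x 0.02552 = 0.009542 mol; V(LiOH) at equivalence = 0.009542/0.2975 = 0.03207 L.
At equivalence all the acid is converted to CH3COO-; total volume = 0.02552 + 0.03207 = 0.05759 L, so [CH3COO-] = 0.009542/0.05759 = 0.1657 M.
Kb = Kw/Ka = 1.0e-14 / 1.8 x 10^-5 = 5.56e-10.
[OH^-] = sqrt(Kb x [CH3COO-]) = sqrt(5.56e-10 x 0.1657) = 9.59e-6 M.
pOH = 5.02, so pH = 14.00 - 5.02 = 8.98.

8.98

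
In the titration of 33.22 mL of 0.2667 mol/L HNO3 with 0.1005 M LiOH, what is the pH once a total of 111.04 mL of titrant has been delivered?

12.20

n(acid) = 0.2667 x 0.03322 = 0.008860 mol; n(LiOH) added = 0.1005 x 0.1110 = 0.01116 mol.
Base is in excess by 0.01116 - 0.008860 = 0.002300 mol in a total volume of 0.1443 L.
[OH^-] = 0.002300/0.1443 = 0.01594 M, so pOH = 1.80 and pH = 14.00 - 1.80 = 12.20.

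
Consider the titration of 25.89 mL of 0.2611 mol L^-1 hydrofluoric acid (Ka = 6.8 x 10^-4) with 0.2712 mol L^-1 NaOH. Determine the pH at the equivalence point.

8.15

n(HF) = 0.2611 x 0.02589 = 0.006760 mol; V(NaOH) at equivalence = 0.006760/0.2712 = 0.02493 L.
At equivalence all the acid is converted to F-; total volume = 0.02589 + 0.02493 = 0.05082 L, so [F-] = 0.006760/0.05082 = 0.1330 M.
Kb = Kw/Ka = 1.0e-14 / 6.8 x 10^-4 = 1.47e-11.
[OH^-] = sqrt(Kb x [F-]) = sqrt(1.47e-11 x 0.1330) = 1.40e-6 M.
pOH = 5.85, so pH = 14.00 - 5.85 = 8.15.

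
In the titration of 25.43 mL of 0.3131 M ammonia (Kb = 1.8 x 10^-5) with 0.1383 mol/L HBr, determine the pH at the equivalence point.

n(NH3) = 0.3131 x 0.02543 = 0.007962 mol; V(HBr) at equivalence = 0.007962/0.1383 = 0.05757 L.
At equivalence the base is fully converted to NH4+; total volume = 0.08300 L, so [NH4+] = 0.007962/0.08300 = 0.09593 M.
Ka(NH4+) = Kw/Kb = 1.0e-14 / 1.8 x 10^-5 = 5.56e-10.
[H^+] = sqrt(Ka x [NH4+]) = sqrt(5.56e-10 x 0.09593) = 7.30e-6 M.
pH = -log(7.30e-6) = 5.14.

5.14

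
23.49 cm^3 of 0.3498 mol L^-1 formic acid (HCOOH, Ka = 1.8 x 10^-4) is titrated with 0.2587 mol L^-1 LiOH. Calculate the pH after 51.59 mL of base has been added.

n(acid) = 0.3498 x 0.02349 = 0.008217 mol; n(LiOH) added = 0.2587 x 0.05159 = 0.01335 mol.
Base is in excess by 0.01335 - 0.008217 = 0.005130 mol in a total volume of 0.07508 L.
[OH^-] = 0.005130/0.07508 = 0.06832 M, so pOH = 1.17 and pH = 14.00 - 1.17 = 12.83.

12.83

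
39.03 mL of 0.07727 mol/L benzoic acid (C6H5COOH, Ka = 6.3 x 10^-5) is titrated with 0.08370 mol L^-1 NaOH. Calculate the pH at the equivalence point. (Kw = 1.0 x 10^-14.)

n(C6H5COOH) = 0.07727 x 0.03903 = 0.003016 mol; V(NaOH) at equivalence = 0.003016/0.08370 = 0.03603 L.
At equivalence all the acid is converted to C6H5COO-; total volume = 0.03903 + 0.03603 = 0.07506 L, so [C6H5COO-] = 0.003016/0.07506 = 0.04018 M.
Kb = Kw/Ka = 1.0e-14 / 6.3 x 10^-5 = 1.59e-10.
[OH^-] = sqrt(Kb x [C6H5COO-]) = sqrt(1.59e-10 x 0.04018) = 2.53e-6 M.
pOH = 5.60, so pH = 14.00 - 5.60 = 8.40.

8.40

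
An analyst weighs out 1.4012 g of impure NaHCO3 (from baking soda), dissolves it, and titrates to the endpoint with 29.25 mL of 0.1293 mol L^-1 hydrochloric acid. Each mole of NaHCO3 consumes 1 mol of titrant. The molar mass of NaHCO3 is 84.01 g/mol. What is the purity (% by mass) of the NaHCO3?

22.7%

n(HCl) = 0.1293 x 0.02925 = 0.003782 mol.
n(NaHCO3) = 0.003782 / 1 = 0.003782 mol.
mass of NaHCO3 = 0.003782 x 84.01 = 0.3177 g.
% purity = 0.3177 / 1.4012 x 100 = 22.7%.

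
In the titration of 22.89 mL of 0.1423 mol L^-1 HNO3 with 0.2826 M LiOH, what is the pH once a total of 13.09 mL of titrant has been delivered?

12.09

n(acid) = 0.1423 x 0.02289 = 0.003257 mol; n(LiOH) added = 0.2826 x 0.01309 = 0.003699 mol.
Base is in excess by 0.003699 - 0.003257 = 0.0004420 mol in a total volume of 0.03598 L.
[OH^-] = 0.0004420/0.03598 = 0.01228 M, so pOH = 1.91 and pH = 14.00 - 1.91 = 12.09.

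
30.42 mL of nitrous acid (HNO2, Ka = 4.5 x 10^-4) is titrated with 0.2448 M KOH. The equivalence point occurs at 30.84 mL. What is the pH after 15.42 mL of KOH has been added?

15.42 mL is exactly half the equivalence volume (30.84/2), i.e. the half-equivalence point.
There, n(HA) = n(A^-), so pH = pKa = -log(4.5 x 10^-4) = 3.35.

3.35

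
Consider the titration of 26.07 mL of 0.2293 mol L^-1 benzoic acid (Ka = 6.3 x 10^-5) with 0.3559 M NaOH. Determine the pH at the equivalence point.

n(C6H5COOH) = 0.2293 x 0.02607 = 0.005978 mol; V(NaOH) at equivalence = 0.005978/0.3559 = 0.01680 L.
At equivalence all the acid is converted to C6H5COO-; total volume = 0.02607 + 0.01680 = 0.04287 L, so [C6H5COO-] = 0.005978/0.04287 = 0.1395 M.
Kb = Kw/Ka = 1.0e-14 / 6.3 x 10^-5 = 1.59e-10.
[OH^-] = sqrt(Kb x [C6H5COO-]) = sqrt(1.59e-10 x 0.1395) = 4.70e-6 M.
pOH = 5.33, so pH = 14.00 - 5.33 = 8.67.

8.67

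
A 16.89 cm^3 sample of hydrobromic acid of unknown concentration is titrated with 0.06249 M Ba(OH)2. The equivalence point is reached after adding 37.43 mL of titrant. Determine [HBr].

n(Ba(OH)2) delivered = 0.06249 x 0.03743 = 0.002339 mol.
The reaction is 2 HBr + 1 Ba(OH)2, so n(HBr) = 0.002339 x 2/1 = 0.004678 mol.
[HBr] = 0.004678 mol / 0.01689 L = 0.277 M.

0.277 M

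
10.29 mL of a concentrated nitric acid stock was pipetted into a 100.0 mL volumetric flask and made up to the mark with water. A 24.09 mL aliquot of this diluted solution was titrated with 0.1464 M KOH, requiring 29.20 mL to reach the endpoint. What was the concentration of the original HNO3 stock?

n(KOH) = 0.1464 x 0.02920 = 0.004275 mol.
n(HNO3) in the aliquot = 0.004275 mol.
[diluted HNO3] = 0.004275 / 0.02409 = 0.1775 M.
Dilution factor = 100.0/10.29 = 9.718, so [stock] = 0.1775 x 9.718 = 1.72 M.

1.72 M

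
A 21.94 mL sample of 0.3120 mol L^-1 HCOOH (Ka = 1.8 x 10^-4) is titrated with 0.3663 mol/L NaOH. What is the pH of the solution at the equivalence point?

8.49

n(HCOOH) = 0.3120 x 0.02194 = 0.006845 mol; V(NaOH) at equivalence = 0.006845/0.3663 = 0.01869 L.
At equivalence all the acid is converted to HCOO-; total volume = 0.02194 + 0.01869 = 0.04063 L, so [HCOO-] = 0.006845/0.04063 = 0.1685 M.
Kb = Kw/Ka = 1.0e-14 / 1.8 x 10^-4 = 5.56e-11.
[OH^-] = sqrt(Kb x [HCOO-]) = sqrt(5.56e-11 x 0.1685) = 3.06e-6 M.
pOH = 5.51, so pH = 14.00 - 5.51 = 8.49.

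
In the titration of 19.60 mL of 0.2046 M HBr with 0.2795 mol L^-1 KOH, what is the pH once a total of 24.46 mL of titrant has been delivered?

12.81

n(acid) = 0.2046 x 0.01960 = 0.004010 mol; n(KOH) added = 0.2795 x 0.02446 = 0.006837 mol.
Base is in excess by 0.006837 - 0.004010 = 0.002826 mol in a total volume of 0.04406 L.
[OH^-] = 0.002826/0.04406 = 0.06415 M, so pOH = 1.19 and pH = 14.00 - 1.19 = 12.81.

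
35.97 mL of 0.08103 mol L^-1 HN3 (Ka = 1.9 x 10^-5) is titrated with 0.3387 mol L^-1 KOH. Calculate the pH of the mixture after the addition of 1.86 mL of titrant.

4.16

Initial n(HN3) = 0.08103 x 0.03597 = 0.002915 mol.
n(KOH) added = 0.3387 x 0.001860 = 0.0006300 mol, converting that many moles of HN3 to N3-.
Remaining n(HN3) = 0.002285 mol; n(N3-) = 0.0006300 mol.
By Henderson-Hasselbalch, pH = pKa + log([A^-]/[HA]) = 4.72 + log(0.0006300/0.002285) = 4.72 + (-0.56) = 4.16.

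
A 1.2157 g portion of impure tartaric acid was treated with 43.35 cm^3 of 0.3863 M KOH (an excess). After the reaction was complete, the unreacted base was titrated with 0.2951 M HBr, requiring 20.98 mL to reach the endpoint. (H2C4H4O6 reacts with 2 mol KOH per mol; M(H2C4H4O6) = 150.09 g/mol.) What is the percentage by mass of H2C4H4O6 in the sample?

Total n(KOH) added = 0.3863 x 0.04335 = 0.01675 mol.
n(HBr) used = 0.2951 x 0.02098 = 0.006191 mol, which equals the excess n(KOH).
So n(KOH) consumed by the sample = 0.01675 - 0.006191 = 0.01055 mol.
n(H2C4H4O6) = 0.01055 / 2 = 0.005277 mol.
mass H2C4H4O6 = 0.005277 x 150.09 = 0.7921 g, so %H2C4H4O6 = 0.7921/1.2157 x 100 = 65.2%.

65.2%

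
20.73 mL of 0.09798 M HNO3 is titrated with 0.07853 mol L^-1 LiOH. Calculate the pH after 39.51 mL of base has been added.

12.25

n(acid) = 0.09798 x 0.02073 = 0.002031 mol; n(LiOH) added = 0.07853 x 0.03951 = 0.003103 mol.
Base is in excess by 0.003103 - 0.002031 = 0.001072 mol in a total volume of 0.06024 L.
[OH^-] = 0.001072/0.06024 = 0.01779 M, so pOH = 1.75 and pH = 14.00 - 1.75 = 12.25.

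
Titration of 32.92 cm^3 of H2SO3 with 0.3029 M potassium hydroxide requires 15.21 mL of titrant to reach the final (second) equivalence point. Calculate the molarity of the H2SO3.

n(KOH) = 0.3029 x 0.01521 = 0.004607 mol.
At the final (second) equivalence point, 2 mol OH^- react per mol H2SO3, so n(H2SO3) = 0.004607 / 2 = 0.002304 mol.
[H2SO3] = 0.002304 / 0.03292 L = 0.0700 M.

0.0700 M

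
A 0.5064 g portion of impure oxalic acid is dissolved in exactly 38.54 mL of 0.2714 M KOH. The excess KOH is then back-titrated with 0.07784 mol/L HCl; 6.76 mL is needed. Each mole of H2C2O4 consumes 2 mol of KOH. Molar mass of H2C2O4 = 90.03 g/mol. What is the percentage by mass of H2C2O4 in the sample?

Total n(KOH) added = 0.2714 x 0.03854 = 0.01046 mol.
n(HCl) used = 0.07784 x 0.006760 = 0.0005262 mol, which equals the excess n(KOH).
So n(KOH) consumed by the sample = 0.01046 - 0.0005262 = 0.009934 mol.
n(H2C2O4) = 0.009934 / 2 = 0.004967 mol.
mass H2C2O4 = 0.004967 x 90.03 = 0.4472 g, so %H2C2O4 = 0.4472/0.5064 x 100 = 88.3%.

88.3%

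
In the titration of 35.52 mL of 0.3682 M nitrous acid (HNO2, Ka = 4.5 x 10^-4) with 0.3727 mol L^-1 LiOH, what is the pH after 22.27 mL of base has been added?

Initial n(HNO2) = 0.3682 x 0.03552 = 0.01308 mol.
n(LiOH) added = 0.3727 x 0.02227 = 0.008300 mol, converting that many moles of HNO2 to NO2-.
Remaining n(HNO2) = 0.004778 mol; n(NO2-) = 0.008300 mol.
By Henderson-Hasselbalch, pH = pKa + log([A^-]/[HA]) = 3.35 + log(0.008300/0.004778) = 3.35 + (+0.24) = 3.59.

3.59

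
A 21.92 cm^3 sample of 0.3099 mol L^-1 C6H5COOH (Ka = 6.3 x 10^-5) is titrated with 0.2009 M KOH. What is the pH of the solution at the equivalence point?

n(C6H5COOH) = 0.3099 x 0.02192 = 0.006793 mol; V(KOH) at equivalence = 0.006793/0.2009 = 0.03381 L.
At equivalence all the acid is converted to C6H5COO-; total volume = 0.02192 + 0.03381 = 0.05573 L, so [C6H5COO-] = 0.006793/0.05573 = 0.1219 M.
Kb = Kw/Ka = 1.0e-14 / 6.3 x 10^-5 = 1.59e-10.
[OH^-] = sqrt(Kb x [C6H5COO-]) = sqrt(1.59e-10 x 0.1219) = 4.40e-6 M.
pOH = 5.36, so pH = 14.00 - 5.36 = 8.64.

8.64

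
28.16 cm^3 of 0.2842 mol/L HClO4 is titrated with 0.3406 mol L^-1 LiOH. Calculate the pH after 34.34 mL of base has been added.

n(acid) = 0.2842 x 0.02816 = 0.008003 mol; n(LiOH) added = 0.3406 x 0.03434 = 0.01170 mol.
Base is in excess by 0.01170 - 0.008003 = 0.003693 mol in a total volume of 0.06250 L.
[OH^-] = 0.003693/0.06250 = 0.05909 M, so pOH = 1.23 and pH = 14.00 - 1.23 = 12.77.

12.77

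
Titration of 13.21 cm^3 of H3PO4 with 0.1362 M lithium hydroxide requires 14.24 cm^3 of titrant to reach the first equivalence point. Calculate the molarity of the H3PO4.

0.147 M

n(LiOH) = 0.1362 x 0.01424 = 0.001939 mol.
At the first equivalence point, 1 mol OH^- react per mol H3PO4, so n(H3PO4) = 0.001939 / 1 = 0.001939 mol.
[H3PO4] = 0.001939 / 0.01321 L = 0.147 M.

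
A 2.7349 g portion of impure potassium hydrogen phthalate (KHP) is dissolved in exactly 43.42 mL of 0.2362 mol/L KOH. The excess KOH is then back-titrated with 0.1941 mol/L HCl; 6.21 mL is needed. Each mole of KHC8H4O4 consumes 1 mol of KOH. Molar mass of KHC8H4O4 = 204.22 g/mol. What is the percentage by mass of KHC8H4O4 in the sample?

67.6%

Total n(KOH) added = 0.2362 x 0.04342 = 0.01026 mol.
n(HCl) used = 0.1941 x 0.006210 = 0.001205 mol, which equals the excess n(KOH).
So n(KOH) consumed by the sample = 0.01026 - 0.001205 = 0.009050 mol.
n(KHC8H4O4) = 0.009050 / 1 = 0.009050 mol.
mass KHC8H4O4 = 0.009050 x 204.22 = 1.848 g, so %KHC8H4O4 = 1.848/2.7349 x 100 = 67.6%.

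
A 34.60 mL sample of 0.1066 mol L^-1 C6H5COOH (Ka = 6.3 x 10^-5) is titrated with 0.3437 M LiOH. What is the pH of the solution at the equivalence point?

8.56

n(C6H5COOH) = 0.1066 x 0.03460 = 0.003688 mol; V(LiOH) at equivalence = 0.003688/0.3437 = 0.01073 L.
At equivalence all the acid is converted to C6H5COO-; total volume = 0.03460 + 0.01073 = 0.04533 L, so [C6H5COO-] = 0.003688/0.04533 = 0.08136 M.
Kb = Kw/Ka = 1.0e-14 / 6.3 x 10^-5 = 1.59e-10.
[OH^-] = sqrt(Kb x [C6H5COO-]) = sqrt(1.59e-10 x 0.08136) = 3.59e-6 M.
pOH = 5.44, so pH = 14.00 - 5.44 = 8.56.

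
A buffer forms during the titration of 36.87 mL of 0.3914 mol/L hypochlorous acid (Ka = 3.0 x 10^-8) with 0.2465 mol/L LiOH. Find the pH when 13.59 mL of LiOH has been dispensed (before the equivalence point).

Initial n(HClO) = 0.3914 x 0.03687 = 0.01443 mol.
n(LiOH) added = 0.2465 x 0.01359 = 0.003350 mol, converting that many moles of HClO to ClO-.
Remaining n(HClO) = 0.01108 mol; n(ClO-) = 0.003350 mol.
By Henderson-Hasselbalch, pH = pKa + log([A^-]/[HA]) = 7.52 + log(0.003350/0.01108) = 7.52 + (-0.52) = 7.00.

7.00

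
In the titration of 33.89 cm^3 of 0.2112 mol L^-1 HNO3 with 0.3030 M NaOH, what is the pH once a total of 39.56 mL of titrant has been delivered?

n(acid) = 0.2112 x 0.03389 = 0.007158 mol; n(NaOH) added = 0.3030 x 0.03956 = 0.01199 mol.
Base is in excess by 0.01199 - 0.007158 = 0.004829 mol in a total volume of 0.07345 L.
[OH^-] = 0.004829/0.07345 = 0.06575 M, so pOH = 1.18 and pH = 14.00 - 1.18 = 12.82.

12.82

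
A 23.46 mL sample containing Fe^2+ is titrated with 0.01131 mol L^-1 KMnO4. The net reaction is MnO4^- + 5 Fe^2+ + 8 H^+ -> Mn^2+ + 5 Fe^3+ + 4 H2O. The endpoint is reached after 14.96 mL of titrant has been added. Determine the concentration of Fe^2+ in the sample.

0.0361 M

n(KMnO4) = 0.01131 x 0.01496 = 0.0001692 mol.
From the balanced equation, 1 mol KMnO4 reacts with 5 mol Fe^2+, so n(Fe^2+) = 0.0001692 x 5/1 = 0.0008460 mol.
[Fe^2+] = 0.0008460 / 0.02346 L = 0.0361 M.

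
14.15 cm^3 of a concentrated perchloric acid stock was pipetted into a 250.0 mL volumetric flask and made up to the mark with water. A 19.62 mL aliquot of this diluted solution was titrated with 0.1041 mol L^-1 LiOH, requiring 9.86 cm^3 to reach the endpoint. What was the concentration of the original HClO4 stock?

0.924 M

n(LiOH) = 0.1041 x 0.009860 = 0.001026 mol.
n(HClO4) in the aliquot = 0.001026 mol.
[diluted HClO4] = 0.001026 / 0.01962 = 0.05232 M.
Dilution factor = 250.0/14.15 = 17.67, so [stock] = 0.05232 x 17.67 = 0.924 M.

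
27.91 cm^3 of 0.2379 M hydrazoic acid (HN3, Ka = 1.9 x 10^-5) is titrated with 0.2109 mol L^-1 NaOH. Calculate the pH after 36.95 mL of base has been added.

12.25

n(acid) = 0.2379 x 0.02791 = 0.006640 mol; n(NaOH) added = 0.2109 x 0.03695 = 0.007793 mol.
Base is in excess by 0.007793 - 0.006640 = 0.001153 mol in a total volume of 0.06486 L.
[OH^-] = 0.001153/0.06486 = 0.01778 M, so pOH = 1.75 and pH = 14.00 - 1.75 = 12.25.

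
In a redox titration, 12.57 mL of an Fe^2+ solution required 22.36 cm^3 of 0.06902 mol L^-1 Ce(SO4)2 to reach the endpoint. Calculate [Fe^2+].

n(Ce(SO4)2) = 0.06902 x 0.02236 = 0.001543 mol.
From the balanced equation, 1 mol Ce(SO4)2 reacts with 1 mol Fe^2+, so n(Fe^2+) = 0.001543 x 1/1 = 0.001543 mol.
[Fe^2+] = 0.001543 / 0.01257 L = 0.123 M.

0.123 M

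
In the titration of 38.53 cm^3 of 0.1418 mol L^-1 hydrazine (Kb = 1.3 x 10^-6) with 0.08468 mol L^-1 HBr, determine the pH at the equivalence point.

n(N2H4) = 0.1418 x 0.03853 = 0.005464 mol; V(HBr) at equivalence = 0.005464/0.08468 = 0.06452 L.
At equivalence the base is fully converted to N2H5+; total volume = 0.1031 L, so [N2H5+] = 0.005464/0.1031 = 0.05302 M.
Ka(N2H5+) = Kw/Kb = 1.0e-14 / 1.3 x 10^-6 = 7.69e-9.
[H^+] = sqrt(Ka x [N2H5+]) = sqrt(7.69e-9 x 0.05302) = 2.02e-5 M.
pH = -log(2.02e-5) = 4.69.

4.69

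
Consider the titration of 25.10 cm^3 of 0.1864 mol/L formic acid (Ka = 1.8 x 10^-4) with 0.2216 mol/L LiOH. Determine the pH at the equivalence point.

8.38

n(HCOOH) = 0.1864 x 0.02510 = 0.004679 mol; V(LiOH) at equivalence = 0.004679/0.2216 = 0.02111 L.
At equivalence all the acid is converted to HCOO-; total volume = 0.02510 + 0.02111 = 0.04621 L, so [HCOO-] = 0.004679/0.04621 = 0.1012 M.
Kb = Kw/Ka = 1.0e-14 / 1.8 x 10^-4 = 5.56e-11.
[OH^-] = sqrt(Kb x [HCOO-]) = sqrt(5.56e-11 x 0.1012) = 2.37e-6 M.
pOH = 5.62, so pH = 14.00 - 5.62 = 8.38.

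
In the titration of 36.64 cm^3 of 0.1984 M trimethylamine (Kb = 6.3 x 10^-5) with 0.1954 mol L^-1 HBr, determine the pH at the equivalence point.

n((CH3)3N) = 0.1984 x 0.03664 = 0.007269 mol; V(HBr) at equivalence = 0.007269/0.1954 = 0.03720 L.
At equivalence the base is fully converted to (CH3)3NH+; total volume = 0.07384 L, so [(CH3)3NH+] = 0.007269/0.07384 = 0.09844 M.
Ka((CH3)3NH+) = Kw/Kb = 1.0e-14 / 6.3 x 10^-5 = 1.59e-10.
[H^+] = sqrt(Ka x [(CH3)3NH+]) = sqrt(1.59e-10 x 0.09844) = 3.95e-6 M.
pH = -log(3.95e-6) = 5.40.

5.40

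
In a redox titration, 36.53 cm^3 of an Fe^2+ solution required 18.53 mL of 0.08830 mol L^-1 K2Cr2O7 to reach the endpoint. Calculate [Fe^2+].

n(K2Cr2O7) = 0.08830 x 0.01853 = 0.001636 mol.
From the balanced equation, 1 mol K2Cr2O7 reacts with 6 mol Fe^2+, so n(Fe^2+) = 0.001636 x 6/1 = 0.009817 mol.
[Fe^2+] = 0.009817 / 0.03653 L = 0.269 M.

0.269 M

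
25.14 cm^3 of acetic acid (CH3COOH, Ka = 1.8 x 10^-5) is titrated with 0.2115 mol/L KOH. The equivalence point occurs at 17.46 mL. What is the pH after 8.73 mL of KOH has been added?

8.73 mL is exactly half the equivalence volume (17.46/2), i.e. the half-equivalence point.
There, n(HA) = n(A^-), so pH = pKa = -log(1.8 x 10^-5) = 4.74.

4.74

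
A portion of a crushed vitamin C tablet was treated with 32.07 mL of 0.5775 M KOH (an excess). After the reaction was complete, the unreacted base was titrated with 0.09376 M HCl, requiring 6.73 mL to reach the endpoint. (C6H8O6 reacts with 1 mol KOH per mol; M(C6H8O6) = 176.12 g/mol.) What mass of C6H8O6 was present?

Total n(KOH) added = 0.5775 x 0.03207 = 0.01852 mol.
n(HCl) used = 0.09376 x 0.006730 = 0.0006310 mol, which equals the excess n(KOH).
So n(KOH) consumed by the sample = 0.01852 - 0.0006310 = 0.01789 mol.
n(C6H8O6) = 0.01789 / 1 = 0.01789 mol.
mass = 0.01789 mol x 176.12 g/mol = 3.15 g.

3.15 g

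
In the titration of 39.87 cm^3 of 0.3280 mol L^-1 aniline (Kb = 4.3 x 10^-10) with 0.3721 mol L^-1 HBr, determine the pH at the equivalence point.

2.70

n(C6H5NH2) = 0.3280 x 0.03987 = 0.01308 mol; V(HBr) at equivalence = 0.01308/0.3721 = 0.03514 L.
At equivalence the base is fully converted to C6H5NH3+; total volume = 0.07501 L, so [C6H5NH3+] = 0.01308/0.07501 = 0.1743 M.
Ka(C6H5NH3+) = Kw/Kb = 1.0e-14 / 4.3 x 10^-10 = 2.33e-5.
[H^+] = sqrt(Ka x [C6H5NH3+]) = sqrt(2.33e-5 x 0.1743) = 0.00201 M.
pH = -log(0.00201) = 2.70.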